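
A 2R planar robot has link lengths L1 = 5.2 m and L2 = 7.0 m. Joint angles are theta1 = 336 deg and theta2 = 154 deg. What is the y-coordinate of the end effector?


Convert angles to radians: theta1 = 5.8643, theta2 = 2.6878
y = L1*sin(theta1) + L2*sin(theta1+theta2)
y = -2.115 + 5.3623
y = 3.2473


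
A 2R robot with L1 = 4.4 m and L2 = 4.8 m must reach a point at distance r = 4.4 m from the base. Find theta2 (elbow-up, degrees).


cos(theta2) = (r^2 - L1^2 - L2^2) / (2*L1*L2)
cos(theta2) = (19.36 - 19.36 - 23.04) / 42.24
cos(theta2) = -0.545455
theta2 = 123.0557 degrees


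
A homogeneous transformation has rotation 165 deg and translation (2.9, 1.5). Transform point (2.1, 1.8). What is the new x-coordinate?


x' = cos(theta)*px - sin(theta)*py + tx
= -0.9659*2.1 - 0.2588*1.8 + 2.9
= 0.4057


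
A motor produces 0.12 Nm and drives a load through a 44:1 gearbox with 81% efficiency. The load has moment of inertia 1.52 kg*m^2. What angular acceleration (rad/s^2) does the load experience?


tau_out = tau_motor * N * eta
= 0.12 * 44 * 0.81 = 4.2768 Nm
alpha = tau_out / I = 4.2768 / 1.52
= 2.8137 rad/s^2


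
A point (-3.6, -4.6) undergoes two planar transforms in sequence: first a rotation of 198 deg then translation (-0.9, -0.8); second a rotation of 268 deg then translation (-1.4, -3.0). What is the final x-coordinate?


After transform 1:
x1 = cos(198)*-3.6 - sin(198)*-4.6 + -0.9 = 1.1023
y1 = sin(198)*-3.6 + cos(198)*-4.6 + -0.8 = 4.6873
After transform 2:
x2 = cos(268)*1.1023 - sin(268)*4.6873 + -1.4
= 3.246


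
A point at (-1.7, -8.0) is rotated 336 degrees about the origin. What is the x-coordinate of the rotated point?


x' = x*cos(theta) - y*sin(theta)
cos(336 deg) = 0.9135, sin(336 deg) = -0.4067
x' = -1.7 * 0.9135 - -8.0 * -0.4067
= -1.553 - 3.2539
= -4.8069


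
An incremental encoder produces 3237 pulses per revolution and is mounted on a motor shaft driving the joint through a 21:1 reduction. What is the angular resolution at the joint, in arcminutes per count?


counts per rev = 3237
effective counts at joint = 3237 * 21 = 67977
resolution = 360*60 / 67977
= 0.3178 arcmin/count


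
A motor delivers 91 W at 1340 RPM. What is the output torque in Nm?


omega = 1340 * 2*pi/60 = 140.3245 rad/s
tau = P / omega = 91 / 140.3245
= 0.6485 Nm


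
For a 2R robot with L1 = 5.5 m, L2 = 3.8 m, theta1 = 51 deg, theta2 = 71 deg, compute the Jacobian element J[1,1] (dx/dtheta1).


J[1,1] = -L1*sin(t1) - L2*sin(t1+t2)
= -5.5*sin(51) - 3.8*sin(122)
= -7.4969


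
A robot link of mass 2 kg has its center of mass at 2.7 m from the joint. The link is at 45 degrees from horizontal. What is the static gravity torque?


tau = m*g*L*cos(angle)
= 2 * 9.81 * 2.7 * cos(45 deg)
= 2 * 9.81 * 2.7 * 0.7071
= 37.4583 Nm


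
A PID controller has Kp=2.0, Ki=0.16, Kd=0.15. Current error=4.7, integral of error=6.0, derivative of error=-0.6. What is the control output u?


u = Kp*e + Ki*int(e) + Kd*de/dt
= 2.0*4.7 + 0.16*6.0 + 0.15*(-0.6)
= 9.4 + 0.96 + -0.09
= 10.27


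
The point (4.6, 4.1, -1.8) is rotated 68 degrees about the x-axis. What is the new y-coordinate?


Rotation about x-axis: y' = y*cos(theta) - z*sin(theta)
= 4.1 * 0.3746 - -1.8 * 0.9272
= 3.2048


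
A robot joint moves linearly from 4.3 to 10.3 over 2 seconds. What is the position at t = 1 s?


s = t/T = 1/2 = 0.5
p(t) = p0 + (pf-p0)*s
= 4.3 + (10.3 - 4.3) * 0.5
= 7.3


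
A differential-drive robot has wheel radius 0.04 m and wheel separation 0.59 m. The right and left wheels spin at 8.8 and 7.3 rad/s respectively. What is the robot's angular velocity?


vR = r*wR = 0.04*8.8 = 0.352 m/s
vL = r*wL = 0.04*7.3 = 0.292 m/s
v = (vR+vL)/2 = 0.322 m/s
omega = (vR-vL)/L = 0.1017 rad/s
angular velocity = 0.1017 rad/s


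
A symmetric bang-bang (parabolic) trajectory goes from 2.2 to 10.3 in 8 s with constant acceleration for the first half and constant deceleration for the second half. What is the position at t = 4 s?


Symmetric rest-to-rest: each phase covers (pf-p0)/2 in time T/2. 0.5*a*(T/2)^2 = (pf-p0)/2 => a = 4*(pf-p0)/T^2
a = 4*(10.3-2.2)/8^2 = 0.5063
t = 4 is in the acceleration phase (t <= T/2).
p = p0 + 0.5*a*t^2 = 2.2 + 0.5*0.5063*4^2
= 6.25


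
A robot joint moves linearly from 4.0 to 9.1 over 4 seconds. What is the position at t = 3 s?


s = t/T = 3/4 = 0.75
p(t) = p0 + (pf-p0)*s
= 4.0 + (9.1 - 4.0) * 0.75
= 7.825


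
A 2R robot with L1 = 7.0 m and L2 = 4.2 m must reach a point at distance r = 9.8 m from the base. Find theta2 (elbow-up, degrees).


cos(theta2) = (r^2 - L1^2 - L2^2) / (2*L1*L2)
cos(theta2) = (96.04 - 49.0 - 17.64) / 58.8
cos(theta2) = 0.5
theta2 = 60.0 degrees


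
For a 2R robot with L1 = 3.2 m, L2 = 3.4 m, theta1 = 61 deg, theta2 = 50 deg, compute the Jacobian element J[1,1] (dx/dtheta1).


J[1,1] = -L1*sin(t1) - L2*sin(t1+t2)
= -3.2*sin(61) - 3.4*sin(111)
= -5.973


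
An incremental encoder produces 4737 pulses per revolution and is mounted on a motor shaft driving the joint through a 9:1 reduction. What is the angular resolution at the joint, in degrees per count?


counts per rev = 4737
effective counts at joint = 4737 * 9 = 42633
resolution = 360 / 42633
= 0.0084 deg/count


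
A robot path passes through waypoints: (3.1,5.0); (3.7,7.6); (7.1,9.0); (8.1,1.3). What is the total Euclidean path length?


Segment lengths:
  seg1 = sqrt((0.6)^2 + (2.6)^2) = 2.6683
  seg2 = sqrt((3.4)^2 + (1.4)^2) = 3.677
  seg3 = sqrt((1.0)^2 + (-7.7)^2) = 7.7647
Total = 14.11


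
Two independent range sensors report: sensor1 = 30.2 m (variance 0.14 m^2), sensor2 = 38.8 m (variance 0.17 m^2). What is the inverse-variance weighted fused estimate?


w1 = (1/var1) / (1/var1 + 1/var2)
   = 7.1429 / (7.1429 + 5.8824) = 0.5484
w2 = 1 - w1 = 0.4516
fused = w1*s1 + w2*s2 = 16.5613 + 17.5226
= 34.0839 m


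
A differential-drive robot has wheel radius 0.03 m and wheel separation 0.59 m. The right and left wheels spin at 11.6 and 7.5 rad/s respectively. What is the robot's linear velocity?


vR = r*wR = 0.03*11.6 = 0.348 m/s
vL = r*wL = 0.03*7.5 = 0.225 m/s
v = (vR+vL)/2 = 0.2865 m/s
omega = (vR-vL)/L = 0.2085 rad/s
linear velocity = 0.2865 m/s


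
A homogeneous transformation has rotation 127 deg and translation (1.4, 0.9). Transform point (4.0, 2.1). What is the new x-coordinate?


x' = cos(theta)*px - sin(theta)*py + tx
= -0.6018*4.0 - 0.7986*2.1 + 1.4
= -2.6844


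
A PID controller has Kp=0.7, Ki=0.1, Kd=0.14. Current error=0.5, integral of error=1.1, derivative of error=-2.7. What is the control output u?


u = Kp*e + Ki*int(e) + Kd*de/dt
= 0.7*0.5 + 0.1*1.1 + 0.14*(-2.7)
= 0.35 + 0.11 + -0.378
= 0.082


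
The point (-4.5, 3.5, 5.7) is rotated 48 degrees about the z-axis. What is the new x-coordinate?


Rotation about z-axis: x' = x*cos(theta) - y*sin(theta)
= -4.5 * 0.6691 - 3.5 * 0.7431
= -5.6121


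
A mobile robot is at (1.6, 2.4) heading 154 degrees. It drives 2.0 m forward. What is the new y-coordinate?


y_new = y0 + d*sin(theta)
= 2.4 + 2.0*sin(154)
= 2.4 + 0.8767
= 3.2767


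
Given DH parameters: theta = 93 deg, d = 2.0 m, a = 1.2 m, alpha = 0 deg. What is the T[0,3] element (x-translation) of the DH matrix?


T[0,3] = a * cos(theta)
= 1.2 * cos(93 deg)
= 1.2 * -0.0523
= -0.0628


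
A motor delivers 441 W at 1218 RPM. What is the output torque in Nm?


omega = 1218 * 2*pi/60 = 127.5487 rad/s
tau = P / omega = 441 / 127.5487
= 3.4575 Nm


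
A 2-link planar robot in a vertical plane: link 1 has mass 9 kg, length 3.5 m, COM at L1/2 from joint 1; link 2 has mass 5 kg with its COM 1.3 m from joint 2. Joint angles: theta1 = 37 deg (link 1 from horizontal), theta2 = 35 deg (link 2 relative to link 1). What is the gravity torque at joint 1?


Horizontal distance from joint 1 to link-1 COM:
  x_c1 = (L1/2)*cos(t1) = 1.75 * 0.7986 = 1.3976 m
Horizontal distance from joint 1 to link-2 COM:
  x_c2 = L1*cos(t1) + Lc2*cos(t1+t2)
       = 3.5*0.7986 + 1.3*0.309 = 3.1969 m
tau1 = m1*g*x_c1 + m2*g*x_c2
     = 9*9.81*1.3976 + 5*9.81*3.1969
     = 123.3952 + 156.8102
     = 280.2054 Nm


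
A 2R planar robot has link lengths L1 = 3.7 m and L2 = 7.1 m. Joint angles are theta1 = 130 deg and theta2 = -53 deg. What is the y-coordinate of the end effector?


Convert angles to radians: theta1 = 2.2689, theta2 = -0.925
y = L1*sin(theta1) + L2*sin(theta1+theta2)
y = 2.8344 + 6.918
y = 9.7524


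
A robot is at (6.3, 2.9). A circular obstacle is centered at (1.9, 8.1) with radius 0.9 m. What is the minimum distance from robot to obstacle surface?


center_dist = sqrt((6.3-1.9)^2 + (2.9-8.1)^2)
= sqrt(19.36 + 27.04)
= 6.8118
min_dist = center_dist - radius = 6.8118 - 0.9 = 5.9118 m


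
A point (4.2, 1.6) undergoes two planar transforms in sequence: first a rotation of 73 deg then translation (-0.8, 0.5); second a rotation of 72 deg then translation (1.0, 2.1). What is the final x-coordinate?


After transform 1:
x1 = cos(73)*4.2 - sin(73)*1.6 + -0.8 = -1.1021
y1 = sin(73)*4.2 + cos(73)*1.6 + 0.5 = 4.9843
After transform 2:
x2 = cos(72)*-1.1021 - sin(72)*4.9843 + 1.0
= -4.0809


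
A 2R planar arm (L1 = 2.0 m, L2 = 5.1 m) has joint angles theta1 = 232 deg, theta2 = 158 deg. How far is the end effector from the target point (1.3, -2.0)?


End effector via forward kinematics:
x = L1*cos(t1) + L2*cos(t1+t2) = 3.1854
y = L1*sin(t1) + L2*sin(t1+t2) = 0.974
Distance to target:
d = sqrt((1.3 - 3.1854)^2 + (-2.0 - 0.974)^2)
= sqrt(3.5548 + 8.8445)
= 3.5213 m


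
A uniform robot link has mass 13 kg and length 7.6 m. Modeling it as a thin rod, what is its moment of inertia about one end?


I = (1/3) * m * L^2
= (1/3) * 13 * 7.6^2
= 0.333333 * 13 * 57.76
= 250.2933 kg*m^2


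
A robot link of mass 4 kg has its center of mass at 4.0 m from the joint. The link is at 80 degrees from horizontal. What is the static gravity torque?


tau = m*g*L*cos(angle)
= 4 * 9.81 * 4.0 * cos(80 deg)
= 4 * 9.81 * 4.0 * 0.1736
= 27.2558 Nm


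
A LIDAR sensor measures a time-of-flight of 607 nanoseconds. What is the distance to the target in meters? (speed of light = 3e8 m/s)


tof = 607 ns = 6.07e-07 s
dist = c * tof / 2
= 3e8 * 6.07e-07 / 2
= 91.05 m


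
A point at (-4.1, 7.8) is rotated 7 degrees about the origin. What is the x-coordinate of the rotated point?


x' = x*cos(theta) - y*sin(theta)
cos(7 deg) = 0.9925, sin(7 deg) = 0.1219
x' = -4.1 * 0.9925 - 7.8 * 0.1219
= -4.0694 - 0.9506
= -5.02


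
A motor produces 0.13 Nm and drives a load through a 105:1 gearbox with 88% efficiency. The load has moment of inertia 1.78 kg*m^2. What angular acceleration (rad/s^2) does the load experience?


tau_out = tau_motor * N * eta
= 0.13 * 105 * 0.88 = 12.012 Nm
alpha = tau_out / I = 12.012 / 1.78
= 6.7483 rad/s^2


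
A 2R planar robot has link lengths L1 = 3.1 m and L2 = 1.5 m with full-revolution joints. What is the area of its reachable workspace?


r_max = L1 + L2 = 4.6 m
r_min = |L1 - L2| = 1.6 m
Area = pi*(r_max^2 - r_min^2)
= pi*(21.16 - 2.56)
= pi * 18.6
= 58.4336 m^2


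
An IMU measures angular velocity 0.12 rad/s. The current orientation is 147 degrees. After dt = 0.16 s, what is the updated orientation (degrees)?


delta_theta = w * dt = 0.12 * 0.16 = 0.0192 rad
= 1.1001 deg
theta_new = 147 + 1.1001 = 148.1001 deg


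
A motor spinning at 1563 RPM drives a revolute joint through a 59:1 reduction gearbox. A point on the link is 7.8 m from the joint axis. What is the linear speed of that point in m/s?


omega_motor = 1563 * 2*pi/60 = 163.677 rad/s
omega_joint = omega_motor / 59 = 2.7742 rad/s
v = omega_joint * r = 2.7742 * 7.8
= 21.6387 m/s


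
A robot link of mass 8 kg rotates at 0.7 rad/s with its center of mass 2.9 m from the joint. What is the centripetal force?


F = m * omega^2 * r
= 8 * 0.7^2 * 2.9
= 8 * 0.49 * 2.9
= 11.368 N


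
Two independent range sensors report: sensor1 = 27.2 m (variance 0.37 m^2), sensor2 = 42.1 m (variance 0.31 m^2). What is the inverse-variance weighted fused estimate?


w1 = (1/var1) / (1/var1 + 1/var2)
   = 2.7027 / (2.7027 + 3.2258) = 0.4559
w2 = 1 - w1 = 0.5441
fused = w1*s1 + w2*s2 = 12.4 + 22.9074
= 35.3074 m


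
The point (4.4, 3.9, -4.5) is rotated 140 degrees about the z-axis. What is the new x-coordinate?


Rotation about z-axis: x' = x*cos(theta) - y*sin(theta)
= 4.4 * -0.766 - 3.9 * 0.6428
= -5.8775


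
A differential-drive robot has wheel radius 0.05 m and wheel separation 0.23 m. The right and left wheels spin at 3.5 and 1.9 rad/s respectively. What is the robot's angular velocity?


vR = r*wR = 0.05*3.5 = 0.175 m/s
vL = r*wL = 0.05*1.9 = 0.095 m/s
v = (vR+vL)/2 = 0.135 m/s
omega = (vR-vL)/L = 0.3478 rad/s
angular velocity = 0.3478 rad/s


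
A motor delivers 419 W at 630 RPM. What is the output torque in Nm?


omega = 630 * 2*pi/60 = 65.9734 rad/s
tau = P / omega = 419 / 65.9734
= 6.351 Nm


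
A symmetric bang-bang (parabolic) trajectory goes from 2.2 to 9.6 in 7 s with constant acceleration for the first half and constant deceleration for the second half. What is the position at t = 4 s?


Symmetric rest-to-rest: each phase covers (pf-p0)/2 in time T/2. 0.5*a*(T/2)^2 = (pf-p0)/2 => a = 4*(pf-p0)/T^2
a = 4*(9.6-2.2)/7^2 = 0.6041
t = 4 is in the deceleration phase (t > T/2).
p = pf - 0.5*a*(T-t)^2 = 9.6 - 0.5*0.6041*3^2
= 6.8816


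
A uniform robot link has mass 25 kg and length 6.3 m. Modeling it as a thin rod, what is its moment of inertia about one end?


I = (1/3) * m * L^2
= (1/3) * 25 * 6.3^2
= 0.333333 * 25 * 39.69
= 330.75 kg*m^2


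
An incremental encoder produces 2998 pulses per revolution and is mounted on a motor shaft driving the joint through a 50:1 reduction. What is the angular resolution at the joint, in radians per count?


counts per rev = 2998
effective counts at joint = 2998 * 50 = 149900
resolution = 2*pi / 149900
= 4.1916e-05 rad/count


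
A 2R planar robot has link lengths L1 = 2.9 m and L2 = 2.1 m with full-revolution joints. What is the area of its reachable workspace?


r_max = L1 + L2 = 5.0 m
r_min = |L1 - L2| = 0.8 m
Area = pi*(r_max^2 - r_min^2)
= pi*(25.0 - 0.64)
= pi * 24.36
= 76.5292 m^2


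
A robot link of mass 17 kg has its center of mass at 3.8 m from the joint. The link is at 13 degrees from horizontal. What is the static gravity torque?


tau = m*g*L*cos(angle)
= 17 * 9.81 * 3.8 * cos(13 deg)
= 17 * 9.81 * 3.8 * 0.9744
= 617.4836 Nm


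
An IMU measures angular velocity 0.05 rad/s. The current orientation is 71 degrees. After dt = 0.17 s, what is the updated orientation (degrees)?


delta_theta = w * dt = 0.05 * 0.17 = 0.0085 rad
= 0.487 deg
theta_new = 71 + 0.487 = 71.487 deg


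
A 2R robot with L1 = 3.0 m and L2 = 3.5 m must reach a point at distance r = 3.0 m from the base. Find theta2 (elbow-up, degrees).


cos(theta2) = (r^2 - L1^2 - L2^2) / (2*L1*L2)
cos(theta2) = (9.0 - 9.0 - 12.25) / 21.0
cos(theta2) = -0.583333
theta2 = 125.6853 degrees


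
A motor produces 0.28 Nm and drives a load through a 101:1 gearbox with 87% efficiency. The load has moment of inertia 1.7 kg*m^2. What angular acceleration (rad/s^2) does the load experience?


tau_out = tau_motor * N * eta
= 0.28 * 101 * 0.87 = 24.6036 Nm
alpha = tau_out / I = 24.6036 / 1.7
= 14.4727 rad/s^2


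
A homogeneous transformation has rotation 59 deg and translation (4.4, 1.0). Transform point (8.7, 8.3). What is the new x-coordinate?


x' = cos(theta)*px - sin(theta)*py + tx
= 0.515*8.7 - 0.8572*8.3 + 4.4
= 1.7663


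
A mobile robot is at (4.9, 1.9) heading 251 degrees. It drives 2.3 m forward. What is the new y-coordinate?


y_new = y0 + d*sin(theta)
= 1.9 + 2.3*sin(251)
= 1.9 + -2.1747
= -0.2747


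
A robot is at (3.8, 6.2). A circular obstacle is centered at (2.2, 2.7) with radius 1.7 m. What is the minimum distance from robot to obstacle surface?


center_dist = sqrt((3.8-2.2)^2 + (6.2-2.7)^2)
= sqrt(2.56 + 12.25)
= 3.8484
min_dist = center_dist - radius = 3.8484 - 1.7 = 2.1484 m


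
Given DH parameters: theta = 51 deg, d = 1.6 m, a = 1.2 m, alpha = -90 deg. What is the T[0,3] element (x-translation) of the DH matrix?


T[0,3] = a * cos(theta)
= 1.2 * cos(51 deg)
= 1.2 * 0.6293
= 0.7552


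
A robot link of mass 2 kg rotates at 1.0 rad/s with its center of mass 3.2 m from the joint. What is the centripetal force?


F = m * omega^2 * r
= 2 * 1.0^2 * 3.2
= 2 * 1.0 * 3.2
= 6.4 N


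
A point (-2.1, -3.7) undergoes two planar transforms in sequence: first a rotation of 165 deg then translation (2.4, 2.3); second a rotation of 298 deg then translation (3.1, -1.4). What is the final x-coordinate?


After transform 1:
x1 = cos(165)*-2.1 - sin(165)*-3.7 + 2.4 = 5.3861
y1 = sin(165)*-2.1 + cos(165)*-3.7 + 2.3 = 5.3304
After transform 2:
x2 = cos(298)*5.3861 - sin(298)*5.3304 + 3.1
= 10.3351


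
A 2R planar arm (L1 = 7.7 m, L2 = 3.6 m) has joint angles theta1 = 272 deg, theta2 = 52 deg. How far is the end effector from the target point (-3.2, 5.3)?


End effector via forward kinematics:
x = L1*cos(t1) + L2*cos(t1+t2) = 3.1812
y = L1*sin(t1) + L2*sin(t1+t2) = -9.8113
Distance to target:
d = sqrt((-3.2 - 3.1812)^2 + (5.3 - -9.8113)^2)
= sqrt(40.7196 + 228.3525)
= 16.4034 m


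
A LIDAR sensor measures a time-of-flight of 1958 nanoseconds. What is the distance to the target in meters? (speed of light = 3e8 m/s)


tof = 1958 ns = 1.958e-06 s
dist = c * tof / 2
= 3e8 * 1.958e-06 / 2
= 293.7 m


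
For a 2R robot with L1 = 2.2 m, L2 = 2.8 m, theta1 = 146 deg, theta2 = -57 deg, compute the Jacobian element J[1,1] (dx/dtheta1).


J[1,1] = -L1*sin(t1) - L2*sin(t1+t2)
= -2.2*sin(146) - 2.8*sin(89)
= -4.0298


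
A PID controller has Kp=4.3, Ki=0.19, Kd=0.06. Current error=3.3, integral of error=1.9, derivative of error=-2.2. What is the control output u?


u = Kp*e + Ki*int(e) + Kd*de/dt
= 4.3*3.3 + 0.19*1.9 + 0.06*(-2.2)
= 14.19 + 0.361 + -0.132
= 14.419


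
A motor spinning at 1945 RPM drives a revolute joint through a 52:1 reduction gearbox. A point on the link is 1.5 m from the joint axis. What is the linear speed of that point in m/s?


omega_motor = 1945 * 2*pi/60 = 203.6799 rad/s
omega_joint = omega_motor / 52 = 3.9169 rad/s
v = omega_joint * r = 3.9169 * 1.5
= 5.8754 m/s


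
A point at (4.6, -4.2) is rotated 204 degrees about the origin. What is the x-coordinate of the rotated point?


x' = x*cos(theta) - y*sin(theta)
cos(204 deg) = -0.9135, sin(204 deg) = -0.4067
x' = 4.6 * -0.9135 - -4.2 * -0.4067
= -4.2023 - 1.7083
= -5.9106


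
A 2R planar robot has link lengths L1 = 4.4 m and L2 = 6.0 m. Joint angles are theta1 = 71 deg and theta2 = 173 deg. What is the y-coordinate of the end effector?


Convert angles to radians: theta1 = 1.2392, theta2 = 3.0194
y = L1*sin(theta1) + L2*sin(theta1+theta2)
y = 4.1603 + -5.3928
y = -1.2325


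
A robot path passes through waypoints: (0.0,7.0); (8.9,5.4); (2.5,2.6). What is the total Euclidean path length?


Segment lengths:
  seg1 = sqrt((8.9)^2 + (-1.6)^2) = 9.0427
  seg2 = sqrt((-6.4)^2 + (-2.8)^2) = 6.9857
Total = 16.0284


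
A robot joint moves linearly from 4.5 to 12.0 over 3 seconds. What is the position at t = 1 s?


s = t/T = 1/3 = 0.3333
p(t) = p0 + (pf-p0)*s
= 4.5 + (12.0 - 4.5) * 0.3333
= 7.0


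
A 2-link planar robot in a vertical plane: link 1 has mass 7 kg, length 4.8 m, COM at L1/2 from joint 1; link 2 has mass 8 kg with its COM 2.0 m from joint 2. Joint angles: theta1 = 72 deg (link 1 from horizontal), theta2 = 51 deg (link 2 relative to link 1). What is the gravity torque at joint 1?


Horizontal distance from joint 1 to link-1 COM:
  x_c1 = (L1/2)*cos(t1) = 2.4 * 0.309 = 0.7416 m
Horizontal distance from joint 1 to link-2 COM:
  x_c2 = L1*cos(t1) + Lc2*cos(t1+t2)
       = 4.8*0.309 + 2.0*-0.5446 = 0.394 m
tau1 = m1*g*x_c1 + m2*g*x_c2
     = 7*9.81*0.7416 + 8*9.81*0.394
     = 50.9285 + 30.9214
     = 81.8499 Nm


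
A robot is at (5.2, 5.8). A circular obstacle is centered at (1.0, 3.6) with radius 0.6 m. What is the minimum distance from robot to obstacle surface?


center_dist = sqrt((5.2-1.0)^2 + (5.8-3.6)^2)
= sqrt(17.64 + 4.84)
= 4.7413
min_dist = center_dist - radius = 4.7413 - 0.6 = 4.1413 m


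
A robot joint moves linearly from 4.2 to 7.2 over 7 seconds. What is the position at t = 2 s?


s = t/T = 2/7 = 0.2857
p(t) = p0 + (pf-p0)*s
= 4.2 + (7.2 - 4.2) * 0.2857
= 5.0571


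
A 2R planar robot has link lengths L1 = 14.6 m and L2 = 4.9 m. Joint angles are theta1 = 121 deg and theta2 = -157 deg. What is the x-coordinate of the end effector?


Convert angles to radians: theta1 = 2.1118, theta2 = -2.7402
x = L1*cos(theta1) + L2*cos(theta1+theta2)
x = -7.5196 + 3.9642
x = -3.5554


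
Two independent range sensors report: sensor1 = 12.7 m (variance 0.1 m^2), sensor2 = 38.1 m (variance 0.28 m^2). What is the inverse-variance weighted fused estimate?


w1 = (1/var1) / (1/var1 + 1/var2)
   = 10.0 / (10.0 + 3.5714) = 0.7368
w2 = 1 - w1 = 0.2632
fused = w1*s1 + w2*s2 = 9.3579 + 10.0263
= 19.3842 m


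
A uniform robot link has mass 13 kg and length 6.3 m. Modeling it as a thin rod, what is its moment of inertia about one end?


I = (1/3) * m * L^2
= (1/3) * 13 * 6.3^2
= 0.333333 * 13 * 39.69
= 171.99 kg*m^2


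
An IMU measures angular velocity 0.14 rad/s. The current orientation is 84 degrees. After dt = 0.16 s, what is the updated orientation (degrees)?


delta_theta = w * dt = 0.14 * 0.16 = 0.0224 rad
= 1.2834 deg
theta_new = 84 + 1.2834 = 85.2834 deg


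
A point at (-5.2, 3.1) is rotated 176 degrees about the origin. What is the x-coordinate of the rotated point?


x' = x*cos(theta) - y*sin(theta)
cos(176 deg) = -0.9976, sin(176 deg) = 0.0698
x' = -5.2 * -0.9976 - 3.1 * 0.0698
= 5.1873 - 0.2162
= 4.9711


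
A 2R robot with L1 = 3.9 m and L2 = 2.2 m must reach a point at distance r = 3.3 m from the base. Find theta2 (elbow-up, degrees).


cos(theta2) = (r^2 - L1^2 - L2^2) / (2*L1*L2)
cos(theta2) = (10.89 - 15.21 - 4.84) / 17.16
cos(theta2) = -0.5338
theta2 = 122.2625 degrees


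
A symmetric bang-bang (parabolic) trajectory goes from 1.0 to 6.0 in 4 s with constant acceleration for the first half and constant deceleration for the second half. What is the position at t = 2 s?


Symmetric rest-to-rest: each phase covers (pf-p0)/2 in time T/2. 0.5*a*(T/2)^2 = (pf-p0)/2 => a = 4*(pf-p0)/T^2
a = 4*(6.0-1.0)/4^2 = 1.25
t = 2 is in the acceleration phase (t <= T/2).
p = p0 + 0.5*a*t^2 = 1.0 + 0.5*1.25*2^2
= 3.5


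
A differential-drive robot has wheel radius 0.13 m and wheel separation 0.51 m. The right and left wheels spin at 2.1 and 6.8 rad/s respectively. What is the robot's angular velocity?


vR = r*wR = 0.13*2.1 = 0.273 m/s
vL = r*wL = 0.13*6.8 = 0.884 m/s
v = (vR+vL)/2 = 0.5785 m/s
omega = (vR-vL)/L = -1.198 rad/s
angular velocity = -1.198 rad/s


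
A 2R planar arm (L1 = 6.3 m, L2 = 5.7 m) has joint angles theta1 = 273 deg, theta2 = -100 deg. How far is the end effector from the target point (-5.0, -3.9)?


End effector via forward kinematics:
x = L1*cos(t1) + L2*cos(t1+t2) = -5.3278
y = L1*sin(t1) + L2*sin(t1+t2) = -5.5967
Distance to target:
d = sqrt((-5.0 - -5.3278)^2 + (-3.9 - -5.5967)^2)
= sqrt(0.1075 + 2.8788)
= 1.7281 m


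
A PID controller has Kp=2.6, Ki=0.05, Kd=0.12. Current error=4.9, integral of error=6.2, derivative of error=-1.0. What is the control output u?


u = Kp*e + Ki*int(e) + Kd*de/dt
= 2.6*4.9 + 0.05*6.2 + 0.12*(-1.0)
= 12.74 + 0.31 + -0.12
= 12.93


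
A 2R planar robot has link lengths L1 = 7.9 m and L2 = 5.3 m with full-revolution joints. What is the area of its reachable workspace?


r_max = L1 + L2 = 13.2 m
r_min = |L1 - L2| = 2.6 m
Area = pi*(r_max^2 - r_min^2)
= pi*(174.24 - 6.76)
= pi * 167.48
= 526.1539 m^2


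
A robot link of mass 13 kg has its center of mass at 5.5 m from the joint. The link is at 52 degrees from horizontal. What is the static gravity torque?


tau = m*g*L*cos(angle)
= 13 * 9.81 * 5.5 * cos(52 deg)
= 13 * 9.81 * 5.5 * 0.6157
= 431.8342 Nm


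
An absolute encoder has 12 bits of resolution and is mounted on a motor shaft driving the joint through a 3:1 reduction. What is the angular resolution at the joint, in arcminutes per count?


counts = 2^12 = 4096
effective counts at joint = 4096 * 3 = 12288
resolution = 360*60 / 12288
= 1.7578 arcmin/count


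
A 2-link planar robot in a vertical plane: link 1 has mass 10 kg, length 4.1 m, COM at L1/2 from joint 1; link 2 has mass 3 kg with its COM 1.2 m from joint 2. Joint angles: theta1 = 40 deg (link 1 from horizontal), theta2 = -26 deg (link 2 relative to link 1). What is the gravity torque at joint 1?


Horizontal distance from joint 1 to link-1 COM:
  x_c1 = (L1/2)*cos(t1) = 2.05 * 0.766 = 1.5704 m
Horizontal distance from joint 1 to link-2 COM:
  x_c2 = L1*cos(t1) + Lc2*cos(t1+t2)
       = 4.1*0.766 + 1.2*0.9703 = 4.3051 m
tau1 = m1*g*x_c1 + m2*g*x_c2
     = 10*9.81*1.5704 + 3*9.81*4.3051
     = 154.0554 + 126.7002
     = 280.7556 Nm


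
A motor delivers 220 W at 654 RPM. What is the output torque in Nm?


omega = 654 * 2*pi/60 = 68.4867 rad/s
tau = P / omega = 220 / 68.4867
= 3.2123 Nm


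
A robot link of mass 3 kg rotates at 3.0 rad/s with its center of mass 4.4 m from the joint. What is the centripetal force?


F = m * omega^2 * r
= 3 * 3.0^2 * 4.4
= 3 * 9.0 * 4.4
= 118.8 N


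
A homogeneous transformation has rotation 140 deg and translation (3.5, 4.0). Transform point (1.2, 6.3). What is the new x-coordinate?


x' = cos(theta)*px - sin(theta)*py + tx
= -0.766*1.2 - 0.6428*6.3 + 3.5
= -1.4688


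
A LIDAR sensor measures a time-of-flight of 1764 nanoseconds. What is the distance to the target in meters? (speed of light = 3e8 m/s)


tof = 1764 ns = 1.764e-06 s
dist = c * tof / 2
= 3e8 * 1.764e-06 / 2
= 264.6 m


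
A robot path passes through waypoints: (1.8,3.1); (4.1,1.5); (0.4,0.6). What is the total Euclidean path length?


Segment lengths:
  seg1 = sqrt((2.3)^2 + (-1.6)^2) = 2.8018
  seg2 = sqrt((-3.7)^2 + (-0.9)^2) = 3.8079
Total = 6.6097


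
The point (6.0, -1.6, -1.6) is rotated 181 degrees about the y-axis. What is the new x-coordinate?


Rotation about y-axis: x' = x*cos(theta) + z*sin(theta)
= 6.0 * -0.9998 + -1.6 * -0.0175
= -5.9712


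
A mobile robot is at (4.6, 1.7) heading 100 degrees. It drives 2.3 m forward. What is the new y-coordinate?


y_new = y0 + d*sin(theta)
= 1.7 + 2.3*sin(100)
= 1.7 + 2.2651
= 3.9651


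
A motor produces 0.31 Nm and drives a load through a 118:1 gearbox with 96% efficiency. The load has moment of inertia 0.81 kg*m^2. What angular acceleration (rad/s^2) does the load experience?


tau_out = tau_motor * N * eta
= 0.31 * 118 * 0.96 = 35.1168 Nm
alpha = tau_out / I = 35.1168 / 0.81
= 43.3541 rad/s^2


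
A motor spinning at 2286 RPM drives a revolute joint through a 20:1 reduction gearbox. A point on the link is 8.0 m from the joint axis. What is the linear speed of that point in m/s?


omega_motor = 2286 * 2*pi/60 = 239.3894 rad/s
omega_joint = omega_motor / 20 = 11.9695 rad/s
v = omega_joint * r = 11.9695 * 8.0
= 95.7557 m/s


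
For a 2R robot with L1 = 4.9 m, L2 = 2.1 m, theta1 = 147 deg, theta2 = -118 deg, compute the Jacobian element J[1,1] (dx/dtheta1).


J[1,1] = -L1*sin(t1) - L2*sin(t1+t2)
= -4.9*sin(147) - 2.1*sin(29)
= -3.6868


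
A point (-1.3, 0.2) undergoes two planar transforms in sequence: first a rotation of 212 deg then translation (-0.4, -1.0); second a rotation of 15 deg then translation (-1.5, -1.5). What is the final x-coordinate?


After transform 1:
x1 = cos(212)*-1.3 - sin(212)*0.2 + -0.4 = 0.8084
y1 = sin(212)*-1.3 + cos(212)*0.2 + -1.0 = -0.4807
After transform 2:
x2 = cos(15)*0.8084 - sin(15)*-0.4807 + -1.5
= -0.5947


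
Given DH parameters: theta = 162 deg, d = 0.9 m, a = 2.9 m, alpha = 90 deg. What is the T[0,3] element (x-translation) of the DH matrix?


T[0,3] = a * cos(theta)
= 2.9 * cos(162 deg)
= 2.9 * -0.9511
= -2.7581


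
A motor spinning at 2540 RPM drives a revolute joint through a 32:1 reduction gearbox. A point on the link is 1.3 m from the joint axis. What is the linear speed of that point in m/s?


omega_motor = 2540 * 2*pi/60 = 265.9882 rad/s
omega_joint = omega_motor / 32 = 8.3121 rad/s
v = omega_joint * r = 8.3121 * 1.3
= 10.8058 m/s


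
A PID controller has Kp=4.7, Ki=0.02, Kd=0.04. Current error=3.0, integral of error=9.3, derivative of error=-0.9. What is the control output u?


u = Kp*e + Ki*int(e) + Kd*de/dt
= 4.7*3.0 + 0.02*9.3 + 0.04*(-0.9)
= 14.1 + 0.186 + -0.036
= 14.25


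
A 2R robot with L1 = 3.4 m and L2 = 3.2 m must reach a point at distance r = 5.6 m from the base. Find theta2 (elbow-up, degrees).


cos(theta2) = (r^2 - L1^2 - L2^2) / (2*L1*L2)
cos(theta2) = (31.36 - 11.56 - 10.24) / 21.76
cos(theta2) = 0.439338
theta2 = 63.9383 degrees


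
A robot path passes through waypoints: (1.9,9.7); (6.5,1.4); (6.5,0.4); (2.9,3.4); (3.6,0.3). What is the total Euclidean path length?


Segment lengths:
  seg1 = sqrt((4.6)^2 + (-8.3)^2) = 9.4895
  seg2 = sqrt((0.0)^2 + (-1.0)^2) = 1.0
  seg3 = sqrt((-3.6)^2 + (3.0)^2) = 4.6861
  seg4 = sqrt((0.7)^2 + (-3.1)^2) = 3.178
Total = 18.3537


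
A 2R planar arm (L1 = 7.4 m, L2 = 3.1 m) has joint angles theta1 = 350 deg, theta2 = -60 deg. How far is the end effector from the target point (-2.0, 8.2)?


End effector via forward kinematics:
x = L1*cos(t1) + L2*cos(t1+t2) = 8.3478
y = L1*sin(t1) + L2*sin(t1+t2) = -4.198
Distance to target:
d = sqrt((-2.0 - 8.3478)^2 + (8.2 - -4.198)^2)
= sqrt(107.0778 + 153.7115)
= 16.149 m


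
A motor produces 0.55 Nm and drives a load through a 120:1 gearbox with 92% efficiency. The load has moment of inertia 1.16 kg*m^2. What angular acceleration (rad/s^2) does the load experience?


tau_out = tau_motor * N * eta
= 0.55 * 120 * 0.92 = 60.72 Nm
alpha = tau_out / I = 60.72 / 1.16
= 52.3448 rad/s^2


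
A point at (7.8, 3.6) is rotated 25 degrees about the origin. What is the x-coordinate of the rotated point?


x' = x*cos(theta) - y*sin(theta)
cos(25 deg) = 0.9063, sin(25 deg) = 0.4226
x' = 7.8 * 0.9063 - 3.6 * 0.4226
= 7.0692 - 1.5214
= 5.5478


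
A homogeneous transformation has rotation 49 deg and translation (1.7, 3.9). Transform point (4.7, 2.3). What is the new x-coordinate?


x' = cos(theta)*px - sin(theta)*py + tx
= 0.6561*4.7 - 0.7547*2.3 + 1.7
= 3.0476


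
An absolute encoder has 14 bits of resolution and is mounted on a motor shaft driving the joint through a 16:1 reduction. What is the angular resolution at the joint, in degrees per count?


counts = 2^14 = 16384
effective counts at joint = 16384 * 16 = 262144
resolution = 360 / 262144
= 0.0014 deg/count


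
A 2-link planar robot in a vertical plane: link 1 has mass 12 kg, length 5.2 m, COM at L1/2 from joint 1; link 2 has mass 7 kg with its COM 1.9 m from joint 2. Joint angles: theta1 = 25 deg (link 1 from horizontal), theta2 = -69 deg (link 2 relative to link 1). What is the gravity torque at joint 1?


Horizontal distance from joint 1 to link-1 COM:
  x_c1 = (L1/2)*cos(t1) = 2.6 * 0.9063 = 2.3564 m
Horizontal distance from joint 1 to link-2 COM:
  x_c2 = L1*cos(t1) + Lc2*cos(t1+t2)
       = 5.2*0.9063 + 1.9*0.7193 = 6.0795 m
tau1 = m1*g*x_c1 + m2*g*x_c2
     = 12*9.81*2.3564 + 7*9.81*6.0795
     = 277.3954 + 417.4824
     = 694.8779 Nm


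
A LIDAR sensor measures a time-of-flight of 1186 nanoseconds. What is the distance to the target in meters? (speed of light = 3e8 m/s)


tof = 1186 ns = 1.186e-06 s
dist = c * tof / 2
= 3e8 * 1.186e-06 / 2
= 177.9 m


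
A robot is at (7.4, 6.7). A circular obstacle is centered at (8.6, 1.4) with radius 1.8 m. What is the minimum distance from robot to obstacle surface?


center_dist = sqrt((7.4-8.6)^2 + (6.7-1.4)^2)
= sqrt(1.44 + 28.09)
= 5.4342
min_dist = center_dist - radius = 5.4342 - 1.8 = 3.6342 m


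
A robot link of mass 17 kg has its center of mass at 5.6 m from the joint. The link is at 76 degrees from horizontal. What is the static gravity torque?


tau = m*g*L*cos(angle)
= 17 * 9.81 * 5.6 * cos(76 deg)
= 17 * 9.81 * 5.6 * 0.2419
= 225.9338 Nm


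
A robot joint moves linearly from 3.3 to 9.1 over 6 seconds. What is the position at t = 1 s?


s = t/T = 1/6 = 0.1667
p(t) = p0 + (pf-p0)*s
= 3.3 + (9.1 - 3.3) * 0.1667
= 4.2667


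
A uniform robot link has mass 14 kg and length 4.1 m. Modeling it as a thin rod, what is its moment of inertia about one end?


I = (1/3) * m * L^2
= (1/3) * 14 * 4.1^2
= 0.333333 * 14 * 16.81
= 78.4467 kg*m^2


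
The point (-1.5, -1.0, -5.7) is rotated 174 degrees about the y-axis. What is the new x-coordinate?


Rotation about y-axis: x' = x*cos(theta) + z*sin(theta)
= -1.5 * -0.9945 + -5.7 * 0.1045
= 0.896


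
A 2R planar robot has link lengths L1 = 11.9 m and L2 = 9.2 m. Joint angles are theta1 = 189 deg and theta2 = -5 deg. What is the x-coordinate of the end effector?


Convert angles to radians: theta1 = 3.2987, theta2 = -0.0873
x = L1*cos(theta1) + L2*cos(theta1+theta2)
x = -11.7535 + -9.1776
x = -20.9311


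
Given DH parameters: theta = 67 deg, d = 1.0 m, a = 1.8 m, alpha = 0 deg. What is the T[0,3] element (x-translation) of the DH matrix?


T[0,3] = a * cos(theta)
= 1.8 * cos(67 deg)
= 1.8 * 0.3907
= 0.7033


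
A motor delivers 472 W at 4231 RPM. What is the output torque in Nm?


omega = 4231 * 2*pi/60 = 443.0693 rad/s
tau = P / omega = 472 / 443.0693
= 1.0653 Nm


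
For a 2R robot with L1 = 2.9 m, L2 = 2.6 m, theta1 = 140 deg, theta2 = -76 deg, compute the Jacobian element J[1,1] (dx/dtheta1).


J[1,1] = -L1*sin(t1) - L2*sin(t1+t2)
= -2.9*sin(140) - 2.6*sin(64)
= -4.2009


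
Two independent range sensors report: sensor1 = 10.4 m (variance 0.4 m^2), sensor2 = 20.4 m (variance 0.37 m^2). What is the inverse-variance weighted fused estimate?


w1 = (1/var1) / (1/var1 + 1/var2)
   = 2.5 / (2.5 + 2.7027) = 0.4805
w2 = 1 - w1 = 0.5195
fused = w1*s1 + w2*s2 = 4.9974 + 10.5974
= 15.5948 m


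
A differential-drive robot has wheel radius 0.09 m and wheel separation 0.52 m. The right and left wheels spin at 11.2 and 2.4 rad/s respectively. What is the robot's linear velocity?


vR = r*wR = 0.09*11.2 = 1.008 m/s
vL = r*wL = 0.09*2.4 = 0.216 m/s
v = (vR+vL)/2 = 0.612 m/s
omega = (vR-vL)/L = 1.5231 rad/s
linear velocity = 0.612 m/s


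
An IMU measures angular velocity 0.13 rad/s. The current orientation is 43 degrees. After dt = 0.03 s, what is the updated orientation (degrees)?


delta_theta = w * dt = 0.13 * 0.03 = 0.0039 rad
= 0.2235 deg
theta_new = 43 + 0.2235 = 43.2235 deg


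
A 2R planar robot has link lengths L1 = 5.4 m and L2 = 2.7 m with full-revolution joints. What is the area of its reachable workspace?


r_max = L1 + L2 = 8.1 m
r_min = |L1 - L2| = 2.7 m
Area = pi*(r_max^2 - r_min^2)
= pi*(65.61 - 7.29)
= pi * 58.32
= 183.2177 m^2


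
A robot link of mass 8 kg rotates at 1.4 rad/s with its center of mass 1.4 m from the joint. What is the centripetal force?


F = m * omega^2 * r
= 8 * 1.4^2 * 1.4
= 8 * 1.96 * 1.4
= 21.952 N


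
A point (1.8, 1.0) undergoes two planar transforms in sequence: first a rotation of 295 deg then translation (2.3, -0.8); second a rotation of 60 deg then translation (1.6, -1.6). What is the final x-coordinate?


After transform 1:
x1 = cos(295)*1.8 - sin(295)*1.0 + 2.3 = 3.967
y1 = sin(295)*1.8 + cos(295)*1.0 + -0.8 = -2.0087
After transform 2:
x2 = cos(60)*3.967 - sin(60)*-2.0087 + 1.6
= 5.3231


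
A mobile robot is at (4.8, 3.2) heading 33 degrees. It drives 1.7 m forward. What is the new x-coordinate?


x_new = x0 + d*cos(theta)
= 4.8 + 1.7*cos(33)
= 4.8 + 1.4257
= 6.2257


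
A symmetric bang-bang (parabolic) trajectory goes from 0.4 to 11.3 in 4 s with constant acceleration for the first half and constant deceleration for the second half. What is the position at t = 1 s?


Symmetric rest-to-rest: each phase covers (pf-p0)/2 in time T/2. 0.5*a*(T/2)^2 = (pf-p0)/2 => a = 4*(pf-p0)/T^2
a = 4*(11.3-0.4)/4^2 = 2.725
t = 1 is in the acceleration phase (t <= T/2).
p = p0 + 0.5*a*t^2 = 0.4 + 0.5*2.725*1^2
= 1.7625


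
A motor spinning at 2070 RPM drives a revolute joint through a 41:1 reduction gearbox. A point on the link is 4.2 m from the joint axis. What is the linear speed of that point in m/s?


omega_motor = 2070 * 2*pi/60 = 216.7699 rad/s
omega_joint = omega_motor / 41 = 5.2871 rad/s
v = omega_joint * r = 5.2871 * 4.2
= 22.2057 m/s


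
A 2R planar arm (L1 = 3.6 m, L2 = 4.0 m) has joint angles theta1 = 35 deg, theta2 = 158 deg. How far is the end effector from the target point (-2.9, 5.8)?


End effector via forward kinematics:
x = L1*cos(t1) + L2*cos(t1+t2) = -0.9485
y = L1*sin(t1) + L2*sin(t1+t2) = 1.1651
Distance to target:
d = sqrt((-2.9 - -0.9485)^2 + (5.8 - 1.1651)^2)
= sqrt(3.8082 + 21.4826)
= 5.029 m


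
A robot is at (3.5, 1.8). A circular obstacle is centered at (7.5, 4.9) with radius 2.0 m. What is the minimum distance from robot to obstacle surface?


center_dist = sqrt((3.5-7.5)^2 + (1.8-4.9)^2)
= sqrt(16.0 + 9.61)
= 5.0606
min_dist = center_dist - radius = 5.0606 - 2.0 = 3.0606 m


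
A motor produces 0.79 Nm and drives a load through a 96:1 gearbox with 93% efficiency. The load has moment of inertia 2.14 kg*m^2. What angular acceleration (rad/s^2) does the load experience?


tau_out = tau_motor * N * eta
= 0.79 * 96 * 0.93 = 70.5312 Nm
alpha = tau_out / I = 70.5312 / 2.14
= 32.9585 rad/s^2


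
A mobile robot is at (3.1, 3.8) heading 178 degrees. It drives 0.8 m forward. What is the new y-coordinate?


y_new = y0 + d*sin(theta)
= 3.8 + 0.8*sin(178)
= 3.8 + 0.0279
= 3.8279


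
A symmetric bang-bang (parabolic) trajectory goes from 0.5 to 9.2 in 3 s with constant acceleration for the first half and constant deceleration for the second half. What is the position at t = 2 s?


Symmetric rest-to-rest: each phase covers (pf-p0)/2 in time T/2. 0.5*a*(T/2)^2 = (pf-p0)/2 => a = 4*(pf-p0)/T^2
a = 4*(9.2-0.5)/3^2 = 3.8667
t = 2 is in the deceleration phase (t > T/2).
p = pf - 0.5*a*(T-t)^2 = 9.2 - 0.5*3.8667*1^2
= 7.2667


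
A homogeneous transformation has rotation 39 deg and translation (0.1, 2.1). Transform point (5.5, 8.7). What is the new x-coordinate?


x' = cos(theta)*px - sin(theta)*py + tx
= 0.7771*5.5 - 0.6293*8.7 + 0.1
= -1.1008


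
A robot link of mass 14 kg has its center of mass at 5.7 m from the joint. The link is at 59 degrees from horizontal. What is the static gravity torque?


tau = m*g*L*cos(angle)
= 14 * 9.81 * 5.7 * cos(59 deg)
= 14 * 9.81 * 5.7 * 0.515
= 403.1914 Nm


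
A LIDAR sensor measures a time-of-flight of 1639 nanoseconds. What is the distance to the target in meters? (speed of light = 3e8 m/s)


tof = 1639 ns = 1.639e-06 s
dist = c * tof / 2
= 3e8 * 1.639e-06 / 2
= 245.85 m


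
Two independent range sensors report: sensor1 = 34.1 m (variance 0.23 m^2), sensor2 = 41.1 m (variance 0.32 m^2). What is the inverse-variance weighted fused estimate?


w1 = (1/var1) / (1/var1 + 1/var2)
   = 4.3478 / (4.3478 + 3.125) = 0.5818
w2 = 1 - w1 = 0.4182
fused = w1*s1 + w2*s2 = 19.84 + 17.1873
= 37.0273 m


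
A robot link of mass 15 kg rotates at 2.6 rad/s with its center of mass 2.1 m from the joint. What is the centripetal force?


F = m * omega^2 * r
= 15 * 2.6^2 * 2.1
= 15 * 6.76 * 2.1
= 212.94 N


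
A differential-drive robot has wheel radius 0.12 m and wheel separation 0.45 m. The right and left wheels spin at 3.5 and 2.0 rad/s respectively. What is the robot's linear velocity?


vR = r*wR = 0.12*3.5 = 0.42 m/s
vL = r*wL = 0.12*2.0 = 0.24 m/s
v = (vR+vL)/2 = 0.33 m/s
omega = (vR-vL)/L = 0.4 rad/s
linear velocity = 0.33 m/s


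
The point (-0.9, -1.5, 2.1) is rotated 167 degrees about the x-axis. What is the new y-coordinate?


Rotation about x-axis: y' = y*cos(theta) - z*sin(theta)
= -1.5 * -0.9744 - 2.1 * 0.225
= 0.9892
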